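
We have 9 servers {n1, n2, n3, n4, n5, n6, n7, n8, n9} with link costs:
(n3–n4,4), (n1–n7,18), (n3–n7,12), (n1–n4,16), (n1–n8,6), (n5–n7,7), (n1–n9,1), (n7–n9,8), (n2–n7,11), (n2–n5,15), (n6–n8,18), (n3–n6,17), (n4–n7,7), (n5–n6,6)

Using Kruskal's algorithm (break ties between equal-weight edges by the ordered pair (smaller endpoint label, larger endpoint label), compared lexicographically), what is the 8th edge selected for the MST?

n2-n7

Kruskal: consider edges lightest-first.
n1–n9 (1): add — endpoints in different components.
n3–n4 (4): add — endpoints in different components.
n1–n8 (6): add — endpoints in different components.
n5–n6 (6): add — endpoints in different components.
n4–n7 (7): add — endpoints in different components.
n5–n7 (7): add — endpoints in different components.
n7–n9 (8): add — endpoints in different components.
n2–n7 (11): add — endpoints in different components.
The 8th edge added is n2–n7.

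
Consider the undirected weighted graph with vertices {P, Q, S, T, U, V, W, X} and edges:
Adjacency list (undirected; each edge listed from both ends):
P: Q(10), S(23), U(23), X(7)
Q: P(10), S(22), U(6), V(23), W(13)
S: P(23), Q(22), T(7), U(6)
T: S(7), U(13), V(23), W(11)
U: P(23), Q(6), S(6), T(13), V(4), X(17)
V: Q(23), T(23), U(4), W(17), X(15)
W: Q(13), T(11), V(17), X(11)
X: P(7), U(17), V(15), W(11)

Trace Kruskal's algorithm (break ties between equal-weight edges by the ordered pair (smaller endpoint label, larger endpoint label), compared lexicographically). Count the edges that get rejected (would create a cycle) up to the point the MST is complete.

0

Kruskal: consider edges lightest-first.
U V (4): add — endpoints in different components.
Q U (6): add — endpoints in different components.
S U (6): add — endpoints in different components.
P X (7): add — endpoints in different components.
S T (7): add — endpoints in different components.
P Q (10): add — endpoints in different components.
T W (11): add — endpoints in different components.
Edges rejected before the tree was complete: 0.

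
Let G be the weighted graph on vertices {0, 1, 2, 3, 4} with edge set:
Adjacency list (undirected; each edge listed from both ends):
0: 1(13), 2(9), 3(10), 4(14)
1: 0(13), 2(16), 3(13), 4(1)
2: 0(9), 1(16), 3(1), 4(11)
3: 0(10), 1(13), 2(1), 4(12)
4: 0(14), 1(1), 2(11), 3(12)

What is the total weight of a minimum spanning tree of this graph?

22

Prim, starting at 3.
Step 1: cheapest edge leaving the tree is 2–3 (1); add 2.
Step 2: cheapest edge leaving the tree is 0–2 (9); add 0.
Step 3: cheapest edge leaving the tree is 2–4 (11); add 4.
Step 4: cheapest edge leaving the tree is 1–4 (1); add 1.
MST edges: 2–3, 0–2, 2–4, 1–4; total weight 1+9+11+1 = 22.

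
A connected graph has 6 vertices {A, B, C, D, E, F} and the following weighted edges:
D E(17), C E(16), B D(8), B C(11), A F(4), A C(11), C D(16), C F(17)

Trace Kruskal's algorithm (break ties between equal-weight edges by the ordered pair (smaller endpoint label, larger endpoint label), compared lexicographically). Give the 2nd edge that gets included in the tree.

B-D

Kruskal: consider edges lightest-first.
A F (4): add — endpoints in different components.
B D (8): add — endpoints in different components.
A C (11): add — endpoints in different components.
B C (11): add — endpoints in different components.
C D (16): skip — C and D already connected.
C E (16): add — endpoints in different components.
The 2nd edge added is B D.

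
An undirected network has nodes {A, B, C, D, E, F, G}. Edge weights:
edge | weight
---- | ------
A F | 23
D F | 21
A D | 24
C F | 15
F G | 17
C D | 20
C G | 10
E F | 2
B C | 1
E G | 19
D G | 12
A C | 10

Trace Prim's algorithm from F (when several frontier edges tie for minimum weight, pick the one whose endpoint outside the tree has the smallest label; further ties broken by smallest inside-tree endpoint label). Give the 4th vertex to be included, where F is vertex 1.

Prim's algorithm from F:
Step 1: cheapest edge leaving the tree is E F (2); add E.
Step 2: cheapest edge leaving the tree is C F (15); add C.
Step 3: cheapest edge leaving the tree is B C (1); add B.
Step 4: cheapest edge leaving the tree is A C (10); add A.
Step 5: cheapest edge leaving the tree is C G (10); add G.
Step 6: cheapest edge leaving the tree is D G (12); add D.
Vertex order: F, E, C, B, A, G, D. The 4th vertex is B.

B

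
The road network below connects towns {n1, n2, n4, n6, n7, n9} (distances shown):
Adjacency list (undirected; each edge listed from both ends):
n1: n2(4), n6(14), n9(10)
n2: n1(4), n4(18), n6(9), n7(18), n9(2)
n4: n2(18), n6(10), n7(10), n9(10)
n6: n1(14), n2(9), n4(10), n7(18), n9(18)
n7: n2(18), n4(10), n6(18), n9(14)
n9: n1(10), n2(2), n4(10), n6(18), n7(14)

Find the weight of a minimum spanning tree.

Prim, starting at n7.
Step 1: frontier [n4–n7 10, n7–n9 14, n2–n7 18, n6–n7 18] → take n4–n7 (10); add n4.
Step 2: frontier [n4–n6 10, n4–n9 10, n2–n4 18, n7–n9 14, n2–n7 18, n6–n7 18] → take n4–n6 (10); add n6.
Step 3: frontier [n4–n9 10, n2–n4 18, n2–n6 9, n1–n6 14, n6–n9 18, n7–n9 14, n2–n7 18] → take n2–n6 (9); add n2.
Step 4: frontier [n2–n9 2, n1–n2 4, n4–n9 10, n1–n6 14, n6–n9 18, n7–n9 14] → take n2–n9 (2); add n9.
Step 5: frontier [n1–n2 4, n1–n6 14, n1–n9 10] → take n1–n2 (4); add n1.
MST edges: n4–n7, n4–n6, n2–n6, n2–n9, n1–n2; total weight 10+10+9+2+4 = 35.

35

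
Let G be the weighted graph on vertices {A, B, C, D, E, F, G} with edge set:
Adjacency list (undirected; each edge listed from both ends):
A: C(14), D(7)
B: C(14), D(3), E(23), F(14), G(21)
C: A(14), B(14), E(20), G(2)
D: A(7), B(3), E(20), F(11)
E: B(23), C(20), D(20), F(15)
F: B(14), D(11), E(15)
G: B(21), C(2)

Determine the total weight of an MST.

Prim's algorithm from A:
Step 1: cheapest edge leaving the tree is A—D (7); add D.
Step 2: cheapest edge leaving the tree is B—D (3); add B.
Step 3: cheapest edge leaving the tree is D—F (11); add F.
Step 4: cheapest edge leaving the tree is A—C (14); add C.
Step 5: cheapest edge leaving the tree is C—G (2); add G.
Step 6: cheapest edge leaving the tree is E—F (15); add E.
MST edges: A—D, B—D, D—F, A—C, C—G, E—F; total weight 7+3+11+14+2+15 = 52.

52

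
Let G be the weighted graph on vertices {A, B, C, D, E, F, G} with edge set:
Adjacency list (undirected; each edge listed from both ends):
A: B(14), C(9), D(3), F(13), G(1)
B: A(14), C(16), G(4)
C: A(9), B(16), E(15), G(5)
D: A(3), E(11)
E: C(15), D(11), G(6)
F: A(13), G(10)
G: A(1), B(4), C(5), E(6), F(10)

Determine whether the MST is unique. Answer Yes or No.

Yes

Sort edges by weight, then run Kruskal:
A–G (1): add — endpoints in different components.
A–D (3): add — endpoints in different components.
B–G (4): add — endpoints in different components.
C–G (5): add — endpoints in different components.
E–G (6): add — endpoints in different components.
A–C (9): skip — A and C already connected.
F–G (10): add — endpoints in different components.
Every non-tree edge has weight strictly greater than the heaviest edge on the tree path between its endpoints, so the MST is unique.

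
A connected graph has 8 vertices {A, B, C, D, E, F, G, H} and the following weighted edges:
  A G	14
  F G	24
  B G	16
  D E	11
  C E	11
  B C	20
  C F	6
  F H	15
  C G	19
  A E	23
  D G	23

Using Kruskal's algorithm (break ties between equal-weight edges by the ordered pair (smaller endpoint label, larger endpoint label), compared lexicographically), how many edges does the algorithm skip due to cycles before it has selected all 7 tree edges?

0

Kruskal: consider edges lightest-first.
C F (6): add — endpoints in different components.
C E (11): add — endpoints in different components.
D E (11): add — endpoints in different components.
A G (14): add — endpoints in different components.
F H (15): add — endpoints in different components.
B G (16): add — endpoints in different components.
C G (19): add — endpoints in different components.
Edges rejected before the tree was complete: 0.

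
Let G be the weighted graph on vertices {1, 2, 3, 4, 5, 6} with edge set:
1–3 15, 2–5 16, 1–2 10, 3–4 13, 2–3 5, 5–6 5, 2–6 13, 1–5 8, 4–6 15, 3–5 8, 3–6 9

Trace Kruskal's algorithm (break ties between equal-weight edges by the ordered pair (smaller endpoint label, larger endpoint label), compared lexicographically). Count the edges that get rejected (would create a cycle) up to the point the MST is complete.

3

Kruskal's algorithm — process edges by increasing weight (ties by edge label):
2–3 (5): add — endpoints in different components.
5–6 (5): add — endpoints in different components.
1–5 (8): add — endpoints in different components.
3–5 (8): add — endpoints in different components.
3–6 (9): skip — 3 and 6 already connected.
1–2 (10): skip — 1 and 2 already connected.
2–6 (13): skip — 2 and 6 already connected.
3–4 (13): add — endpoints in different components.
Edges rejected before the tree was complete: 3.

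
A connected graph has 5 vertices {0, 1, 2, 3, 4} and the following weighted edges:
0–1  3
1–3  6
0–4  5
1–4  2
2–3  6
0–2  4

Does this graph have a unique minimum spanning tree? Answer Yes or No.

No

Kruskal: consider edges lightest-first.
1–4 (2): add. Components now {0} {1,4} {2} {3}
0–1 (3): add. Components now {0,1,4} {2} {3}
0–2 (4): add. Components now {0,1,2,4} {3}
0–4 (5): skip — 0 and 4 already connected.
1–3 (6): add. Components now {0,1,2,3,4}
Non-tree edge 2–3 has weight 6, equal to the heaviest edge on its tree cycle — swapping gives another MST of the same weight. Not unique.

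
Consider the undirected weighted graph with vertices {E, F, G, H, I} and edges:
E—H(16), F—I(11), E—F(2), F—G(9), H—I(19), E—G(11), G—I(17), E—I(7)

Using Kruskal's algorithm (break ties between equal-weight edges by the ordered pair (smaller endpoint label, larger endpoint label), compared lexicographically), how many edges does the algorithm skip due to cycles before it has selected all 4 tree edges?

Sort edges by weight, then run Kruskal:
E—F (2): add — endpoints in different components.
E—I (7): add — endpoints in different components.
F—G (9): add — endpoints in different components.
E—G (11): skip — E and G already connected.
F—I (11): skip — F and I already connected.
E—H (16): add — endpoints in different components.
Edges rejected before the tree was complete: 2.

2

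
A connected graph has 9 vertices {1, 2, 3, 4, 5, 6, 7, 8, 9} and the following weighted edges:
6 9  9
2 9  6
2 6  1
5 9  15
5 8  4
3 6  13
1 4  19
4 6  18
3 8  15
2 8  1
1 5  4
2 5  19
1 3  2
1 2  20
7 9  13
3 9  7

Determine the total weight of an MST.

Prim, starting at 7.
Step 1: cheapest edge leaving the tree is 7 9 (13); add 9.
Step 2: cheapest edge leaving the tree is 2 9 (6); add 2.
Step 3: cheapest edge leaving the tree is 2 6 (1); add 6.
Step 4: cheapest edge leaving the tree is 2 8 (1); add 8.
Step 5: cheapest edge leaving the tree is 5 8 (4); add 5.
Step 6: cheapest edge leaving the tree is 1 5 (4); add 1.
Step 7: cheapest edge leaving the tree is 1 3 (2); add 3.
Step 8: cheapest edge leaving the tree is 4 6 (18); add 4.
MST edges: 7 9, 2 9, 2 6, 2 8, 5 8, 1 5, 1 3, 4 6; total weight 13+6+1+1+4+4+2+18 = 49.

49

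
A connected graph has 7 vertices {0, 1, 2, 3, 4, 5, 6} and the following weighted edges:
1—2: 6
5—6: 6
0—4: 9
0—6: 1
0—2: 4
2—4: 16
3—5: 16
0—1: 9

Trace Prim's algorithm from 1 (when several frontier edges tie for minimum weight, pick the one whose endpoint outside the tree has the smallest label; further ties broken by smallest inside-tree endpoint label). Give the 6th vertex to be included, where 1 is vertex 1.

Prim's algorithm from 1:
Step 1: cheapest edge leaving the tree is 1—2 (6); add 2.
Step 2: cheapest edge leaving the tree is 0—2 (4); add 0.
Step 3: cheapest edge leaving the tree is 0—6 (1); add 6.
Step 4: cheapest edge leaving the tree is 5—6 (6); add 5.
Step 5: cheapest edge leaving the tree is 0—4 (9); add 4.
Step 6: cheapest edge leaving the tree is 3—5 (16); add 3.
Vertex order: 1, 2, 0, 6, 5, 4, 3. The 6th vertex is 4.

4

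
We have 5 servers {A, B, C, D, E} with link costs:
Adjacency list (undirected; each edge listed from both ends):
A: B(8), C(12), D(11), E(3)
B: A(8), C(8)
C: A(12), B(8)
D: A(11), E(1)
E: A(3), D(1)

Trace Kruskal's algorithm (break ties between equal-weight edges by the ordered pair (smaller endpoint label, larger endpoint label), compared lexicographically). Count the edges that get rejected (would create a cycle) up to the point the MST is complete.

0

Kruskal: consider edges lightest-first.
D E (1): add. Components now {A} {B} {C} {D,E}
A E (3): add. Components now {A,D,E} {B} {C}
A B (8): add. Components now {A,B,D,E} {C}
B C (8): add. Components now {A,B,C,D,E}
Edges rejected before the tree was complete: 0.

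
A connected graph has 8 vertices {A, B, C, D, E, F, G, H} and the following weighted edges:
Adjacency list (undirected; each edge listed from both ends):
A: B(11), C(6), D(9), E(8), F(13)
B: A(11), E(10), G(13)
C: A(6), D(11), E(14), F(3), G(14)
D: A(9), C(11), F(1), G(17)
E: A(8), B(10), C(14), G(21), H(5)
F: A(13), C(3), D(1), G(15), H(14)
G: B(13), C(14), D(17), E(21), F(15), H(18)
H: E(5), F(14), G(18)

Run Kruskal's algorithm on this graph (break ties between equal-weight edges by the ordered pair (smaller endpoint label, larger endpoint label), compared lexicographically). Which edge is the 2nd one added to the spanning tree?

C-F

Sort edges by weight, then run Kruskal:
D-F (1): add — endpoints in different components.
C-F (3): add — endpoints in different components.
E-H (5): add — endpoints in different components.
A-C (6): add — endpoints in different components.
A-E (8): add — endpoints in different components.
A-D (9): skip — A and D already connected.
B-E (10): add — endpoints in different components.
A-B (11): skip — A and B already connected.
C-D (11): skip — C and D already connected.
A-F (13): skip — A and F already connected.
B-G (13): add — endpoints in different components.
The 2nd edge added is C-F.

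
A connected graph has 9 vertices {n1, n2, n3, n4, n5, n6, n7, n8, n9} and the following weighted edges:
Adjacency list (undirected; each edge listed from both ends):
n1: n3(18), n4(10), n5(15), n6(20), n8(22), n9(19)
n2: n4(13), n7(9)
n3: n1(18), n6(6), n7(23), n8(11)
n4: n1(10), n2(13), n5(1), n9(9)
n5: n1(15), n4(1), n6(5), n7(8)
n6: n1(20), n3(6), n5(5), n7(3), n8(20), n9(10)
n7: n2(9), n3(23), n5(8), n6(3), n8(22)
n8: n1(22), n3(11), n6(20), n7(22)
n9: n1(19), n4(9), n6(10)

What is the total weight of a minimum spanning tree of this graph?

Kruskal's algorithm — process edges by increasing weight (ties by edge label):
n4—n5 (1): add — endpoints in different components.
n6—n7 (3): add — endpoints in different components.
n5—n6 (5): add — endpoints in different components.
n3—n6 (6): add — endpoints in different components.
n5—n7 (8): skip — n5 and n7 already connected.
n2—n7 (9): add — endpoints in different components.
n4—n9 (9): add — endpoints in different components.
n1—n4 (10): add — endpoints in different components.
n6—n9 (10): skip — n6 and n9 already connected.
n3—n8 (11): add — endpoints in different components.
MST edges: n4—n5, n6—n7, n5—n6, n3—n6, n2—n7, n4—n9, n1—n4, n3—n8; total weight 1+3+5+6+9+9+10+11 = 54.

54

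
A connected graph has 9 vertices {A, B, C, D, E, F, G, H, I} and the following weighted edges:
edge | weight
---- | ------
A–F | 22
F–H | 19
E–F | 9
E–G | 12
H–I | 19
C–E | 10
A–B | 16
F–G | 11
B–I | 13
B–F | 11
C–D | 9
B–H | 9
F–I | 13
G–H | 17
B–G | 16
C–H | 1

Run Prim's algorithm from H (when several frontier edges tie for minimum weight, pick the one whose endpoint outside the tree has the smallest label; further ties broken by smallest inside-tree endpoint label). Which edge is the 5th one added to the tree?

E-F

Grow the tree from H using Prim:
Step 1: cheapest edge leaving the tree is C–H (1); add C.
Step 2: cheapest edge leaving the tree is B–H (9); add B.
Step 3: cheapest edge leaving the tree is C–D (9); add D.
Step 4: cheapest edge leaving the tree is C–E (10); add E.
Step 5: cheapest edge leaving the tree is E–F (9); add F.
Step 6: cheapest edge leaving the tree is F–G (11); add G.
Step 7: cheapest edge leaving the tree is B–I (13); add I.
Step 8: cheapest edge leaving the tree is A–B (16); add A.
The 5th edge added is E–F.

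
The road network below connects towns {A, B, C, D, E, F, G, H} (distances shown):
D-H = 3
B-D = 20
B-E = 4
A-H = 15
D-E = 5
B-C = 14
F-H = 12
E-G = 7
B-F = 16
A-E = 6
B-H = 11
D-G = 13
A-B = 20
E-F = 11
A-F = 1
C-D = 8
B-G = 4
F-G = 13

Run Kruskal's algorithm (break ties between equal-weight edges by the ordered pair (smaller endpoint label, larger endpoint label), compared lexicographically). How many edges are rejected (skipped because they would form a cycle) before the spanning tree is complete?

Sort edges by weight, then run Kruskal:
A-F (1): add — endpoints in different components.
D-H (3): add — endpoints in different components.
B-E (4): add — endpoints in different components.
B-G (4): add — endpoints in different components.
D-E (5): add — endpoints in different components.
A-E (6): add — endpoints in different components.
E-G (7): skip — E and G already connected.
C-D (8): add — endpoints in different components.
Edges rejected before the tree was complete: 1.

1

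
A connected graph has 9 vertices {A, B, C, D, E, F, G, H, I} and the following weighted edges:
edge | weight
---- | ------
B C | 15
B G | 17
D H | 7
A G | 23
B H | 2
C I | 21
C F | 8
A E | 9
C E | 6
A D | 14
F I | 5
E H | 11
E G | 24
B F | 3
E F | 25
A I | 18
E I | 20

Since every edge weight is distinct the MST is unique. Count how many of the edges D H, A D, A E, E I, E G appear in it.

2

Sort edges by weight, then run Kruskal:
B H (2): add — endpoints in different components.
B F (3): add — endpoints in different components.
F I (5): add — endpoints in different components.
C E (6): add — endpoints in different components.
D H (7): add — endpoints in different components.
C F (8): add — endpoints in different components.
A E (9): add — endpoints in different components.
E H (11): skip — E and H already connected.
A D (14): skip — A and D already connected.
B C (15): skip — B and C already connected.
B G (17): add — endpoints in different components.
MST edge set: {B H, B F, F I, C E, D H, C F, A E, B G}.
Of the listed edges, {D H, A E} are in the MST → 2.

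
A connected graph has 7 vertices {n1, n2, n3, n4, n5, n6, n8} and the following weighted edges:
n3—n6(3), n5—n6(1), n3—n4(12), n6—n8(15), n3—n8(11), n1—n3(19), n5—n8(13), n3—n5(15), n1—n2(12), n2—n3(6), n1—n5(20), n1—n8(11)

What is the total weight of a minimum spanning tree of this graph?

44

Kruskal's algorithm — process edges by increasing weight (ties by edge label):
n5—n6 (1): add — endpoints in different components.
n3—n6 (3): add — endpoints in different components.
n2—n3 (6): add — endpoints in different components.
n1—n8 (11): add — endpoints in different components.
n3—n8 (11): add — endpoints in different components.
n1—n2 (12): skip — n2 and n1 already connected.
n3—n4 (12): add — endpoints in different components.
MST edges: n5—n6, n3—n6, n2—n3, n1—n8, n3—n8, n3—n4; total weight 1+3+6+11+11+12 = 44.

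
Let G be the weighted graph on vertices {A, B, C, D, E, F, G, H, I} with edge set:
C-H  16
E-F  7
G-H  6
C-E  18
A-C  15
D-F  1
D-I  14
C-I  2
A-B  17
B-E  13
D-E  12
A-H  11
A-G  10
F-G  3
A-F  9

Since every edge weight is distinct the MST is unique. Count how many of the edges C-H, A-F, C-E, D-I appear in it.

2

Kruskal: consider edges lightest-first.
D-F (1): add — endpoints in different components.
C-I (2): add — endpoints in different components.
F-G (3): add — endpoints in different components.
G-H (6): add — endpoints in different components.
E-F (7): add — endpoints in different components.
A-F (9): add — endpoints in different components.
A-G (10): skip — A and G already connected.
A-H (11): skip — A and H already connected.
D-E (12): skip — D and E already connected.
B-E (13): add — endpoints in different components.
D-I (14): add — endpoints in different components.
MST edge set: {D-F, C-I, F-G, G-H, E-F, A-F, B-E, D-I}.
Of the listed edges, {A-F, D-I} are in the MST → 2.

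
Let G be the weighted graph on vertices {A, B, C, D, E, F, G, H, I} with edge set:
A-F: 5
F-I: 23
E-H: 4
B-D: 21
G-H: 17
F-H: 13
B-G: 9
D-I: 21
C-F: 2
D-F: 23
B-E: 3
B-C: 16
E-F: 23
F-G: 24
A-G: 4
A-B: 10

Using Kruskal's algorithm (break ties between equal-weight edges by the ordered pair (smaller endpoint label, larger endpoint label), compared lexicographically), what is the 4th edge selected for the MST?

E-H

Kruskal's algorithm — process edges by increasing weight (ties by edge label):
C-F (2): add — endpoints in different components.
B-E (3): add — endpoints in different components.
A-G (4): add — endpoints in different components.
E-H (4): add — endpoints in different components.
A-F (5): add — endpoints in different components.
B-G (9): add — endpoints in different components.
A-B (10): skip — A and B already connected.
F-H (13): skip — F and H already connected.
B-C (16): skip — B and C already connected.
G-H (17): skip — G and H already connected.
B-D (21): add — endpoints in different components.
D-I (21): add — endpoints in different components.
The 4th edge added is E-H.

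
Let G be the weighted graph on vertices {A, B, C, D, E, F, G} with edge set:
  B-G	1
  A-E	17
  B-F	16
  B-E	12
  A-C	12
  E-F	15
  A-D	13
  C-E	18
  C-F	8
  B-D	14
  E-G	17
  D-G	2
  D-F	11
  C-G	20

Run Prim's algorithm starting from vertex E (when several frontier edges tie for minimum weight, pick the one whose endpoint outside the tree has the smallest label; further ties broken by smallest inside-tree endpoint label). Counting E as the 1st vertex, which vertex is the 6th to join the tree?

C

Grow the tree from E using Prim:
Step 1: frontier [B-E 12, E-F 15, A-E 17, E-G 17, C-E 18] → take B-E (12); add B.
Step 2: frontier [B-G 1, B-D 14, B-F 16, E-F 15, A-E 17, E-G 17, C-E 18] → take B-G (1); add G.
Step 3: frontier [B-D 14, B-F 16, E-F 15, A-E 17, C-E 18, D-G 2, C-G 20] → take D-G (2); add D.
Step 4: frontier [B-F 16, D-F 11, A-D 13, E-F 15, A-E 17, C-E 18, C-G 20] → take D-F (11); add F.
Step 5: frontier [A-D 13, A-E 17, C-E 18, C-F 8, C-G 20] → take C-F (8); add C.
Step 6: frontier [A-C 12, A-D 13, A-E 17] → take A-C (12); add A.
Vertex order: E, B, G, D, F, C, A. The 6th vertex is C.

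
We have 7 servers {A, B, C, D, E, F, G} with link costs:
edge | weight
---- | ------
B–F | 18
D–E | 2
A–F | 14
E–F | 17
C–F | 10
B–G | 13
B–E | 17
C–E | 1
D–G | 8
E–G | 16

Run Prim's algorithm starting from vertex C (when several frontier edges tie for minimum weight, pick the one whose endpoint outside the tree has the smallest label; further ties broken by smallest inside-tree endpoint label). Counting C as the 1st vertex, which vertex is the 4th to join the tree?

G

Prim's algorithm from C:
Step 1: cheapest edge leaving the tree is C–E (1); add E.
Step 2: cheapest edge leaving the tree is D–E (2); add D.
Step 3: cheapest edge leaving the tree is D–G (8); add G.
Step 4: cheapest edge leaving the tree is C–F (10); add F.
Step 5: cheapest edge leaving the tree is B–G (13); add B.
Step 6: cheapest edge leaving the tree is A–F (14); add A.
Vertex order: C, E, D, G, F, B, A. The 4th vertex is G.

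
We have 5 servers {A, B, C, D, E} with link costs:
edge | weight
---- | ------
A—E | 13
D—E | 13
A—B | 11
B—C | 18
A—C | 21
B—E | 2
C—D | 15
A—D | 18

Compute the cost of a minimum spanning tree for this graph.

Grow the tree from C using Prim:
Step 1: frontier [C—D 15, B—C 18, A—C 21] → take C—D (15); add D.
Step 2: frontier [B—C 18, A—C 21, D—E 13, A—D 18] → take D—E (13); add E.
Step 3: frontier [B—C 18, A—C 21, A—D 18, B—E 2, A—E 13] → take B—E (2); add B.
Step 4: frontier [A—B 11, A—C 21, A—D 18, A—E 13] → take A—B (11); add A.
MST edges: C—D, D—E, B—E, A—B; total weight 15+13+2+11 = 41.

41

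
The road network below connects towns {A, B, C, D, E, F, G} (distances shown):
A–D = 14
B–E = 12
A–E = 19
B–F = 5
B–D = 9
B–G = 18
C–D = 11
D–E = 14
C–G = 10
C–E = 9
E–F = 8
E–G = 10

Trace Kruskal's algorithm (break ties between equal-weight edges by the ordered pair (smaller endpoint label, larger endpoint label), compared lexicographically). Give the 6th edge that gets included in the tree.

Kruskal: consider edges lightest-first.
B–F (5): add — endpoints in different components.
E–F (8): add — endpoints in different components.
B–D (9): add — endpoints in different components.
C–E (9): add — endpoints in different components.
C–G (10): add — endpoints in different components.
E–G (10): skip — E and G already connected.
C–D (11): skip — C and D already connected.
B–E (12): skip — B and E already connected.
A–D (14): add — endpoints in different components.
The 6th edge added is A–D.

A-D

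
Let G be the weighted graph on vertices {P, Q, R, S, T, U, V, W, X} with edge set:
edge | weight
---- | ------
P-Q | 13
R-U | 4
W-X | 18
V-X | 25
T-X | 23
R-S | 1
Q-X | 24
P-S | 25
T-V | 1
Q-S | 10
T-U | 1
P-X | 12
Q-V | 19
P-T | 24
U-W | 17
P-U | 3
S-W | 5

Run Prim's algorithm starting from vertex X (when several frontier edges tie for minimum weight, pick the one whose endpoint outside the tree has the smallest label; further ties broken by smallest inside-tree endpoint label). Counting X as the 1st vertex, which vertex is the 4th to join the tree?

Grow the tree from X using Prim:
Step 1: cheapest edge leaving the tree is P-X (12); add P.
Step 2: cheapest edge leaving the tree is P-U (3); add U.
Step 3: cheapest edge leaving the tree is T-U (1); add T.
Step 4: cheapest edge leaving the tree is T-V (1); add V.
Step 5: cheapest edge leaving the tree is R-U (4); add R.
Step 6: cheapest edge leaving the tree is R-S (1); add S.
Step 7: cheapest edge leaving the tree is S-W (5); add W.
Step 8: cheapest edge leaving the tree is Q-S (10); add Q.
Vertex order: X, P, U, T, V, R, S, W, Q. The 4th vertex is T.

T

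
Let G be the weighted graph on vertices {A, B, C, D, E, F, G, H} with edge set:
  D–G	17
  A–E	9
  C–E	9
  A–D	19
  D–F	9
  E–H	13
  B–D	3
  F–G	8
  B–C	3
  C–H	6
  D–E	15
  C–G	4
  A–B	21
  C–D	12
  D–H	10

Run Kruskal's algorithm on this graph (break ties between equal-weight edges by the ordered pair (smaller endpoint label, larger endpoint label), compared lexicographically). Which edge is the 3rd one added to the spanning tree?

Kruskal's algorithm — process edges by increasing weight (ties by edge label):
B–C (3): add — endpoints in different components.
B–D (3): add — endpoints in different components.
C–G (4): add — endpoints in different components.
C–H (6): add — endpoints in different components.
F–G (8): add — endpoints in different components.
A–E (9): add — endpoints in different components.
C–E (9): add — endpoints in different components.
The 3rd edge added is C–G.

C-G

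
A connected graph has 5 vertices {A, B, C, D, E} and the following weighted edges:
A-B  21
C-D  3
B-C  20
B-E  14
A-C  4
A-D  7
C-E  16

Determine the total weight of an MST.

Kruskal: consider edges lightest-first.
C-D (3): add — endpoints in different components.
A-C (4): add — endpoints in different components.
A-D (7): skip — A and D already connected.
B-E (14): add — endpoints in different components.
C-E (16): add — endpoints in different components.
MST edges: C-D, A-C, B-E, C-E; total weight 3+4+14+16 = 37.

37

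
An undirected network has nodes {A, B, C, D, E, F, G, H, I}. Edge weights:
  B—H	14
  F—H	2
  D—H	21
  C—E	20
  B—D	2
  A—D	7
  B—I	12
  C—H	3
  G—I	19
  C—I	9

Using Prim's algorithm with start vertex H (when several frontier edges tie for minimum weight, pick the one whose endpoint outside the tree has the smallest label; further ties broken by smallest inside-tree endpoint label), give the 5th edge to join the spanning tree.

Grow the tree from H using Prim:
Step 1: frontier [F—H 2, C—H 3, B—H 14, D—H 21] → take F—H (2); add F.
Step 2: frontier [C—H 3, B—H 14, D—H 21] → take C—H (3); add C.
Step 3: frontier [C—I 9, C—E 20, B—H 14, D—H 21] → take C—I (9); add I.
Step 4: frontier [C—E 20, B—H 14, D—H 21, B—I 12, G—I 19] → take B—I (12); add B.
Step 5: frontier [B—D 2, C—E 20, D—H 21, G—I 19] → take B—D (2); add D.
Step 6: frontier [C—E 20, A—D 7, G—I 19] → take A—D (7); add A.
Step 7: frontier [C—E 20, G—I 19] → take G—I (19); add G.
Step 8: frontier [C—E 20] → take C—E (20); add E.
The 5th edge added is B—D.

B-D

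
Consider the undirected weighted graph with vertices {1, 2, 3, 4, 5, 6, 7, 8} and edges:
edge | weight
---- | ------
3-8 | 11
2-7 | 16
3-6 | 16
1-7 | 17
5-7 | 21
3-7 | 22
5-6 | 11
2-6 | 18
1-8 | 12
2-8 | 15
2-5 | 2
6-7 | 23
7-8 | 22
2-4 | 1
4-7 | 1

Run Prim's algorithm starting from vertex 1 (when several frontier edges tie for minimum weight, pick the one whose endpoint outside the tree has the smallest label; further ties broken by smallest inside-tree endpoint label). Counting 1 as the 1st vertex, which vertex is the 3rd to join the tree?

Grow the tree from 1 using Prim:
Step 1: cheapest edge leaving the tree is 1-8 (12); add 8.
Step 2: cheapest edge leaving the tree is 3-8 (11); add 3.
Step 3: cheapest edge leaving the tree is 2-8 (15); add 2.
Step 4: cheapest edge leaving the tree is 2-4 (1); add 4.
Step 5: cheapest edge leaving the tree is 4-7 (1); add 7.
Step 6: cheapest edge leaving the tree is 2-5 (2); add 5.
Step 7: cheapest edge leaving the tree is 5-6 (11); add 6.
Vertex order: 1, 8, 3, 2, 4, 7, 5, 6. The 3rd vertex is 3.

3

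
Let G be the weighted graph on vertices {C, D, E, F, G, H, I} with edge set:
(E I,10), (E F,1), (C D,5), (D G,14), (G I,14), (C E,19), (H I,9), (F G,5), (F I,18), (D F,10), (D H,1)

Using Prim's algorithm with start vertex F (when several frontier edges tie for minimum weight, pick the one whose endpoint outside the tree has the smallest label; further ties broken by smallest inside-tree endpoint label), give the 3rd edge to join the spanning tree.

Prim's algorithm from F:
Step 1: frontier [E F 1, F G 5, D F 10, F I 18] → take E F (1); add E.
Step 2: frontier [E I 10, C E 19, F G 5, D F 10, F I 18] → take F G (5); add G.
Step 3: frontier [E I 10, C E 19, D F 10, F I 18, D G 14, G I 14] → take D F (10); add D.
Step 4: frontier [D H 1, C D 5, E I 10, C E 19, F I 18, G I 14] → take D H (1); add H.
Step 5: frontier [C D 5, E I 10, C E 19, F I 18, G I 14, H I 9] → take C D (5); add C.
Step 6: frontier [E I 10, F I 18, G I 14, H I 9] → take H I (9); add I.
The 3rd edge added is D F.

D-F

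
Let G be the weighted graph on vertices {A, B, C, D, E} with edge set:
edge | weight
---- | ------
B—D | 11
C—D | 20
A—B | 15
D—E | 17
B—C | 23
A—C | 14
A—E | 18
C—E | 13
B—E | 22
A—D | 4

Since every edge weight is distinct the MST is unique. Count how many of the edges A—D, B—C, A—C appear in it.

Kruskal's algorithm — process edges by increasing weight (ties by edge label):
A—D (4): add — endpoints in different components.
B—D (11): add — endpoints in different components.
C—E (13): add — endpoints in different components.
A—C (14): add — endpoints in different components.
MST edge set: {A—D, B—D, C—E, A—C}.
Of the listed edges, {A—D, A—C} are in the MST → 2.

2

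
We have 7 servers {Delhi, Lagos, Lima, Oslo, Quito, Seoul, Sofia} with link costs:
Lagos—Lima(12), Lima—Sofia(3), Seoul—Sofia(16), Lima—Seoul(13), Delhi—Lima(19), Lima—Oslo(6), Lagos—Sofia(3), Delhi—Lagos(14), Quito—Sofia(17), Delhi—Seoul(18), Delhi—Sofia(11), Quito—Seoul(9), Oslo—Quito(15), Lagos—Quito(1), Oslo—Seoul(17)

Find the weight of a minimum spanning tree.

33

Prim, starting at Lagos.
Step 1: cheapest edge leaving the tree is Lagos—Quito (1); add Quito.
Step 2: cheapest edge leaving the tree is Lagos—Sofia (3); add Sofia.
Step 3: cheapest edge leaving the tree is Lima—Sofia (3); add Lima.
Step 4: cheapest edge leaving the tree is Lima—Oslo (6); add Oslo.
Step 5: cheapest edge leaving the tree is Quito—Seoul (9); add Seoul.
Step 6: cheapest edge leaving the tree is Delhi—Sofia (11); add Delhi.
MST edges: Lagos—Quito, Lagos—Sofia, Lima—Sofia, Lima—Oslo, Quito—Seoul, Delhi—Sofia; total weight 1+3+3+6+9+11 = 33.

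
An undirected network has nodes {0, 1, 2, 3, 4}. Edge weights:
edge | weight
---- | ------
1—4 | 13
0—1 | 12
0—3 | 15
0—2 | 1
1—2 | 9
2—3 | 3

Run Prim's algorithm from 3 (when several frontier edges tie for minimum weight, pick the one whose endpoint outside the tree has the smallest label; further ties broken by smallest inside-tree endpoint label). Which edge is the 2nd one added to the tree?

Prim, starting at 3.
Step 1: cheapest edge leaving the tree is 2—3 (3); add 2.
Step 2: cheapest edge leaving the tree is 0—2 (1); add 0.
Step 3: cheapest edge leaving the tree is 1—2 (9); add 1.
Step 4: cheapest edge leaving the tree is 1—4 (13); add 4.
The 2nd edge added is 0—2.

0-2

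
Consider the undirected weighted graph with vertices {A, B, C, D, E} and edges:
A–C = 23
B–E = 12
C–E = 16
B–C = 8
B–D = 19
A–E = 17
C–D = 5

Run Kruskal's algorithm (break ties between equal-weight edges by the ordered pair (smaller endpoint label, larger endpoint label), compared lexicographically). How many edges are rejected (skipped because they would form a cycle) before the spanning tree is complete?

Kruskal: consider edges lightest-first.
C–D (5): add. Components now {A} {B} {C,D} {E}
B–C (8): add. Components now {A} {B,C,D} {E}
B–E (12): add. Components now {A} {B,C,D,E}
C–E (16): skip — C and E already connected.
A–E (17): add. Components now {A,B,C,D,E}
Edges rejected before the tree was complete: 1.

1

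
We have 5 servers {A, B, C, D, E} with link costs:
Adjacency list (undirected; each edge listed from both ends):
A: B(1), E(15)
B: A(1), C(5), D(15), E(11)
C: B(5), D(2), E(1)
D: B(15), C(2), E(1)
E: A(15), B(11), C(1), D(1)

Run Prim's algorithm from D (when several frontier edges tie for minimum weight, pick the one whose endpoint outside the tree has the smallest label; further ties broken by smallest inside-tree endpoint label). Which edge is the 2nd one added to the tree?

Prim's algorithm from D:
Step 1: frontier [D—E 1, C—D 2, B—D 15] → take D—E (1); add E.
Step 2: frontier [C—D 2, B—D 15, C—E 1, B—E 11, A—E 15] → take C—E (1); add C.
Step 3: frontier [B—C 5, B—D 15, B—E 11, A—E 15] → take B—C (5); add B.
Step 4: frontier [A—B 1, A—E 15] → take A—B (1); add A.
The 2nd edge added is C—E.

C-E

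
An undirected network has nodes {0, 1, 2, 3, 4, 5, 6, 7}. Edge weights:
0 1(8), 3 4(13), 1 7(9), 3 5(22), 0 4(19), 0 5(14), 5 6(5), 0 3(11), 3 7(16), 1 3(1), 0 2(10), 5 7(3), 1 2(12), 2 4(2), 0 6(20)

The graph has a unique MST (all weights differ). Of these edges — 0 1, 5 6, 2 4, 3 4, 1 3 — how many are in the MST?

4

Sort edges by weight, then run Kruskal:
1 3 (1): add — endpoints in different components.
2 4 (2): add — endpoints in different components.
5 7 (3): add — endpoints in different components.
5 6 (5): add — endpoints in different components.
0 1 (8): add — endpoints in different components.
1 7 (9): add — endpoints in different components.
0 2 (10): add — endpoints in different components.
MST edge set: {1 3, 2 4, 5 7, 5 6, 0 1, 1 7, 0 2}.
Of the listed edges, {0 1, 5 6, 2 4, 1 3} are in the MST → 4.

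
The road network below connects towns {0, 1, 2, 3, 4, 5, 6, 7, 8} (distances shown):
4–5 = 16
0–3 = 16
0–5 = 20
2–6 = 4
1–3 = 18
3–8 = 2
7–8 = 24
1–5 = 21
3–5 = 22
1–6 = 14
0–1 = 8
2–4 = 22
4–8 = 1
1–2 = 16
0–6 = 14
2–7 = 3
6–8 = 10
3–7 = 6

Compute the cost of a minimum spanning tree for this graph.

54

Kruskal: consider edges lightest-first.
4–8 (1): add — endpoints in different components.
3–8 (2): add — endpoints in different components.
2–7 (3): add — endpoints in different components.
2–6 (4): add — endpoints in different components.
3–7 (6): add — endpoints in different components.
0–1 (8): add — endpoints in different components.
6–8 (10): skip — 6 and 8 already connected.
0–6 (14): add — endpoints in different components.
1–6 (14): skip — 1 and 6 already connected.
0–3 (16): skip — 0 and 3 already connected.
1–2 (16): skip — 1 and 2 already connected.
4–5 (16): add — endpoints in different components.
MST edges: 4–8, 3–8, 2–7, 2–6, 3–7, 0–1, 0–6, 4–5; total weight 1+2+3+4+6+8+14+16 = 54.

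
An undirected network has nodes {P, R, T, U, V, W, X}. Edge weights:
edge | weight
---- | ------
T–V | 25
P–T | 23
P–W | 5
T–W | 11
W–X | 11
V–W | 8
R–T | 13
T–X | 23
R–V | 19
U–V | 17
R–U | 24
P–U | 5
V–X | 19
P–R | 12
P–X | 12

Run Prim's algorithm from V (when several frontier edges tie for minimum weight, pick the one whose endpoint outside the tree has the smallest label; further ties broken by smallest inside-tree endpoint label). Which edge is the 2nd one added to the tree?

P-W

Prim, starting at V.
Step 1: cheapest edge leaving the tree is V–W (8); add W.
Step 2: cheapest edge leaving the tree is P–W (5); add P.
Step 3: cheapest edge leaving the tree is P–U (5); add U.
Step 4: cheapest edge leaving the tree is T–W (11); add T.
Step 5: cheapest edge leaving the tree is W–X (11); add X.
Step 6: cheapest edge leaving the tree is P–R (12); add R.
The 2nd edge added is P–W.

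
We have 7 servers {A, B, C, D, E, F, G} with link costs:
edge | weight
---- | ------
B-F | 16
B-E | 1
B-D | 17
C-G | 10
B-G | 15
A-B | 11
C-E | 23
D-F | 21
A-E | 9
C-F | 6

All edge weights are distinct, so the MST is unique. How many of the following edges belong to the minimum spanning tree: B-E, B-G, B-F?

Kruskal: consider edges lightest-first.
B-E (1): add. Components now {A} {B,E} {C} {D} {F} {G}
C-F (6): add. Components now {A} {B,E} {C,F} {D} {G}
A-E (9): add. Components now {A,B,E} {C,F} {D} {G}
C-G (10): add. Components now {A,B,E} {C,F,G} {D}
A-B (11): skip — A and B already connected.
B-G (15): add. Components now {A,B,C,E,F,G} {D}
B-F (16): skip — B and F already connected.
B-D (17): add. Components now {A,B,C,D,E,F,G}
MST edge set: {B-E, C-F, A-E, C-G, B-G, B-D}.
Of the listed edges, {B-E, B-G} are in the MST → 2.

2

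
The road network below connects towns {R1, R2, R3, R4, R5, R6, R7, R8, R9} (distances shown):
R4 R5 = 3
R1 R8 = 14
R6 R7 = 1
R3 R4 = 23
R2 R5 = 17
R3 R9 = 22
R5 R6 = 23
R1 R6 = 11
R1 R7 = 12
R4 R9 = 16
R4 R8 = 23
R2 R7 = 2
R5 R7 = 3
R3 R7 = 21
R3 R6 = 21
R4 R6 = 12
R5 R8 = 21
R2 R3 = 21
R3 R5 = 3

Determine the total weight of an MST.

Kruskal: consider edges lightest-first.
R6 R7 (1): add — endpoints in different components.
R2 R7 (2): add — endpoints in different components.
R3 R5 (3): add — endpoints in different components.
R4 R5 (3): add — endpoints in different components.
R5 R7 (3): add — endpoints in different components.
R1 R6 (11): add — endpoints in different components.
R1 R7 (12): skip — R1 and R7 already connected.
R4 R6 (12): skip — R6 and R4 already connected.
R1 R8 (14): add — endpoints in different components.
R4 R9 (16): add — endpoints in different components.
MST edges: R6 R7, R2 R7, R3 R5, R4 R5, R5 R7, R1 R6, R1 R8, R4 R9; total weight 1+2+3+3+3+11+14+16 = 53.

53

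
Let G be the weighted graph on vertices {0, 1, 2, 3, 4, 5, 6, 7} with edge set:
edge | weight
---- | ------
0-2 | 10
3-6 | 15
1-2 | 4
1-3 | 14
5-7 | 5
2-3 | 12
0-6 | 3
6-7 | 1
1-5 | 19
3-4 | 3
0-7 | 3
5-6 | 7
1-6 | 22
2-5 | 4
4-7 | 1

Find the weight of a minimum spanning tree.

Prim, starting at 4.
Step 1: cheapest edge leaving the tree is 4-7 (1); add 7.
Step 2: cheapest edge leaving the tree is 6-7 (1); add 6.
Step 3: cheapest edge leaving the tree is 0-6 (3); add 0.
Step 4: cheapest edge leaving the tree is 3-4 (3); add 3.
Step 5: cheapest edge leaving the tree is 5-7 (5); add 5.
Step 6: cheapest edge leaving the tree is 2-5 (4); add 2.
Step 7: cheapest edge leaving the tree is 1-2 (4); add 1.
MST edges: 4-7, 6-7, 0-6, 3-4, 5-7, 2-5, 1-2; total weight 1+1+3+3+5+4+4 = 21.

21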